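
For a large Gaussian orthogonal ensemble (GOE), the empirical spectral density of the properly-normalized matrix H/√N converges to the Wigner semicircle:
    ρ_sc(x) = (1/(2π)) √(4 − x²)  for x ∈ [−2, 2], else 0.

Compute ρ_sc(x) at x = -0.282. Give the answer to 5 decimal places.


ρ_sc(x) = (1/(2π)) √(4 − x²). With x = -0.282:
  4 − x² = 4 − (-0.282)² = 4 − 0.079524 = 3.920476.
  √(4 − x²) = 1.980019.
  1/(2π) = 0.159155.
  ρ_sc(-0.282) = 0.159155 · 1.980019 = 0.315130.

Rounded to 5 decimal places: ρ_sc(-0.282) ≈ 0.31513.


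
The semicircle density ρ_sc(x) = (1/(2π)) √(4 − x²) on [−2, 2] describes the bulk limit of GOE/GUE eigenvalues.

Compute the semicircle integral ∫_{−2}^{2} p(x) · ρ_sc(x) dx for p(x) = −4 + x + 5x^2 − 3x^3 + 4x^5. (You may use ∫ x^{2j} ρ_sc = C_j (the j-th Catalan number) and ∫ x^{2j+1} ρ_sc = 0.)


Write p(x) = Σ a_i x^i, split into monomials and integrate each against ρ_sc separately.
Using ∫ x^{2j} ρ_sc = C_j = (1/(j+1)) C(2j, j) (Catalan numbers) and ∫ x^{2j+1} ρ_sc = 0 (odd monomials vanish by symmetry):
  i = 0 (even): a_0 · C_{0} = -4 · 1 = -4
  i = 1 (odd): ∫ x^1 ρ_sc = 0 (vanishes)
  i = 2 (even): a_2 · C_{1} = 5 · 1 = 5
  i = 3 (odd): ∫ x^3 ρ_sc = 0 (vanishes)
  i = 5 (odd): ∫ x^5 ρ_sc = 0 (vanishes)

Summing the contributions: ∫_{−2}^{2} p(x) ρ_sc(x) dx = (-4) + 5 = 1.


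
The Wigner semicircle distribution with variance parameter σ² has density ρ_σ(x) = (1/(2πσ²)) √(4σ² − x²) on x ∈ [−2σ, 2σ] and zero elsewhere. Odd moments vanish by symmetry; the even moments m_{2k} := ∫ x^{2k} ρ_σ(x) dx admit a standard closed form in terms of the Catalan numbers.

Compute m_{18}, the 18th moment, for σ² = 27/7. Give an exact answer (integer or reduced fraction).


By the scaled semicircle moment identity, m_{2k} = σ^{2k} · C_k with k = 9.
C_9 = (1/(k+1)) · C(2k, k) = (1/10) · C(18, 9) = (1/10) · 48620 = 4862.
σ^{2k} = (σ²)^k = (27/7)^9 = 7625597484987/40353607.

Therefore m_{18} = σ^{18} · C_9 = (7625597484987/40353607) · 4862 = 37075654972006794/40353607.


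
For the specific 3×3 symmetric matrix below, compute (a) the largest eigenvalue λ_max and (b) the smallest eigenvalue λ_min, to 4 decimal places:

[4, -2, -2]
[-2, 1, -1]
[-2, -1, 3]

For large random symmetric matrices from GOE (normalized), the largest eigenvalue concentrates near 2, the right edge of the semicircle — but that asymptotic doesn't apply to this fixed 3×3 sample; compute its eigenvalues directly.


Since M is real symmetric, all three eigenvalues are real; they are the roots of det(λI − M) = λ³ − (tr M) λ² + s λ − det M, where s is the sum of the principal 2×2 minors.
tr M = 4 + 1 + 3 = 8.
s = (4·1 − (-2)²) + (4·3 − (-2)²) + (1·3 − (-1)²) = 0 + 8 + 2 = 10.
det M (expand along row 1) = 4·2 − (-2)·(-8) + (-2)·4 = -16.
Characteristic polynomial: λ³ − 8λ² + 10λ + 16 = 0.
Substitute λ = y + (tr M)/3 = y + 2.666667 to remove the quadratic term: y³ + p·y + q = 0 with p = s − (tr M)²/3 = -11.333333 and q = −2(tr M)³/27 + (tr M)·s/3 − det M = 4.740741.
Three real roots ⇒ use the trigonometric (Viète) form: r = 2√(−p/3) = 3.887301, φ = arccos(3q/(p·r)) = arccos(-0.322821) = 1.899505 rad.
y_k = r·cos(φ/3 − 2πk/3) for k = 0, 1, 2 gives y = 3.133775, 0.425078, -3.558853.
λ_k = y_k + 2.666667 gives λ = 5.8004, 3.0917, -0.8922 (check: the sum is 8.0000 = tr M).

Hence λ_max = 5.8004 and λ_min = -0.8922.


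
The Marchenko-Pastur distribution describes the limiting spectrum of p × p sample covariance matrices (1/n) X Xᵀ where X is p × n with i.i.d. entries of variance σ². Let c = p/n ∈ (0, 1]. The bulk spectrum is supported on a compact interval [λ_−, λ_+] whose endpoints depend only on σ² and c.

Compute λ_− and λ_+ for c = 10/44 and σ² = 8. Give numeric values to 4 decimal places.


c = 10/44 = 0.227273; √c = 0.476731.
λ_− = σ² (1 − √c)² = 8 · (1 − 0.476731)² = 8 · (0.523269)² = 2.190481.
λ_+ = σ² (1 + √c)² = 8 · (1 + 0.476731)² = 8 · (1.476731)² = 17.445883.

Rounded to 4 decimal places: λ_− ≈ 2.1905, λ_+ ≈ 17.4459.


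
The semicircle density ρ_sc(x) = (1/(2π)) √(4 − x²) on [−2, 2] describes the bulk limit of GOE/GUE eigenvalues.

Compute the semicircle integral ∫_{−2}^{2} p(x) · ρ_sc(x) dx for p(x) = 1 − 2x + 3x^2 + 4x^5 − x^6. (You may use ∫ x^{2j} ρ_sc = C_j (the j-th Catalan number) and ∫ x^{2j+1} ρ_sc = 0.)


Write p(x) = Σ a_i x^i, split into monomials and integrate each against ρ_sc separately.
Using ∫ x^{2j} ρ_sc = C_j = (1/(j+1)) C(2j, j) (Catalan numbers) and ∫ x^{2j+1} ρ_sc = 0 (odd monomials vanish by symmetry):
  i = 0 (even): a_0 · C_{0} = 1 · 1 = 1
  i = 1 (odd): ∫ x^1 ρ_sc = 0 (vanishes)
  i = 2 (even): a_2 · C_{1} = 3 · 1 = 3
  i = 5 (odd): ∫ x^5 ρ_sc = 0 (vanishes)
  i = 6 (even): a_6 · C_{3} = -1 · 5 = -5

Summing the contributions: ∫_{−2}^{2} p(x) ρ_sc(x) dx = 1 + 3 + (-5) = -1.


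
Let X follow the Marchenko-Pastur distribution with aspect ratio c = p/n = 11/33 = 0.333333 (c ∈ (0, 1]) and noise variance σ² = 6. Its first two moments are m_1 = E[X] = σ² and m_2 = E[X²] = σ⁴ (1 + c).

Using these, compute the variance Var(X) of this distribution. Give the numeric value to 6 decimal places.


m_1 = E[X] = σ² = 6, so m_1² = 36.
m_2 = E[X²] = σ⁴ (1 + c) = 36 · (1 + 0.333333) = 36 · 1.333333 = 48.000000.
(Note m_2 − m_1² simplifies to c · σ⁴ = 0.333333 · 36.)

Var(X) = m_2 − m_1² = 48.000000 − 36 = 12.000000.


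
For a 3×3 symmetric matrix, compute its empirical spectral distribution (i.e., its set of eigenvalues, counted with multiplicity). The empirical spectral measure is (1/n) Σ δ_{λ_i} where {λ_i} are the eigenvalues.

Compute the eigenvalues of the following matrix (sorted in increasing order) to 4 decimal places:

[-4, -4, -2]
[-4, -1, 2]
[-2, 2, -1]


Since M is real symmetric, all three eigenvalues are real; they are the roots of det(λI − M) = λ³ − (tr M) λ² + s λ − det M, where s is the sum of the principal 2×2 minors.
tr M = -4 + (-1) + (-1) = -6.
s = ((-4)·(-1) − (-4)²) + ((-4)·(-1) − (-2)²) + ((-1)·(-1) − 2²) = -12 + 0 + (-3) = -15.
det M (expand along row 1) = (-4)·(-3) − (-4)·8 + (-2)·(-10) = 64.
Characteristic polynomial: λ³ + 6λ² − 15λ − 64 = 0.
Substitute λ = y + (tr M)/3 = y − 2.000000 to remove the quadratic term: y³ + p·y + q = 0 with p = s − (tr M)²/3 = -27.000000 and q = −2(tr M)³/27 + (tr M)·s/3 − det M = -18.000000.
Three real roots ⇒ use the trigonometric (Viète) form: r = 2√(−p/3) = 6.000000, φ = arccos(3q/(p·r)) = arccos(0.333333) = 1.230959 rad.
y_k = r·cos(φ/3 − 2πk/3) for k = 0, 1, 2 gives y = 5.501960, -0.678221, -4.823739.
λ_k = y_k − 2.000000 gives λ = 3.5020, -2.6782, -6.8237 (check: the sum is -6.0000 = tr M).

Eigenvalues sorted in increasing order: [-6.8237, -2.6782, 3.5020].


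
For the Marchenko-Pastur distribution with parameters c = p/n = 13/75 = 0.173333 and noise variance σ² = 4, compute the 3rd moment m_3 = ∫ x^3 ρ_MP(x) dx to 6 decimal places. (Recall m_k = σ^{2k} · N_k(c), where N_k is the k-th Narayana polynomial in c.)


E[X³] = σ⁶ (1 + 3c + c²) (third MP moment). With σ² = 4 (so σ⁶ = 64) and c = 13/75 = 0.173333: E[X³] = 64 · (1 + 3·0.173333 + (0.173333)²) = 64 · 1.550044.

So E[X^3] = 99.202844.


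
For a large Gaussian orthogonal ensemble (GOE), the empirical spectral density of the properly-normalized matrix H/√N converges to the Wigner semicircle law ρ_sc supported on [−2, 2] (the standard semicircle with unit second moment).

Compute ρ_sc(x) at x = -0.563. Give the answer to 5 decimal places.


ρ_sc(x) = (1/(2π)) √(4 − x²). With x = -0.563:
  4 − x² = 4 − (-0.563)² = 4 − 0.316969 = 3.683031.
  √(4 − x²) = 1.919122.
  1/(2π) = 0.159155.
  ρ_sc(-0.563) = 0.159155 · 1.919122 = 0.305438.

Rounded to 5 decimal places: ρ_sc(-0.563) ≈ 0.30544.


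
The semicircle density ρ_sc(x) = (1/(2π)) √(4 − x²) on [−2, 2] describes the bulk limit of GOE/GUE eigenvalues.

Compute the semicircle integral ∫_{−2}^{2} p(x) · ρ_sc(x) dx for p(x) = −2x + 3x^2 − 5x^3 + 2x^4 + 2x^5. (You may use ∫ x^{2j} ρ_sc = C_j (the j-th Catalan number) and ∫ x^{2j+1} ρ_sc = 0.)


Write p(x) = Σ a_i x^i, split into monomials and integrate each against ρ_sc separately.
Using ∫ x^{2j} ρ_sc = C_j = (1/(j+1)) C(2j, j) (Catalan numbers) and ∫ x^{2j+1} ρ_sc = 0 (odd monomials vanish by symmetry):
  i = 1 (odd): ∫ x^1 ρ_sc = 0 (vanishes)
  i = 2 (even): a_2 · C_{1} = 3 · 1 = 3
  i = 3 (odd): ∫ x^3 ρ_sc = 0 (vanishes)
  i = 4 (even): a_4 · C_{2} = 2 · 2 = 4
  i = 5 (odd): ∫ x^5 ρ_sc = 0 (vanishes)

Summing the contributions: ∫_{−2}^{2} p(x) ρ_sc(x) dx = 3 + 4 = 7.


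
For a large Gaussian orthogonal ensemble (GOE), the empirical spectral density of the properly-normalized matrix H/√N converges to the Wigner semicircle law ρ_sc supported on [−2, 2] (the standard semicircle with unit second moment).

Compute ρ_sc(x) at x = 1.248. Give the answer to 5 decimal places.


ρ_sc(x) = (1/(2π)) √(4 − x²). With x = 1.248:
  4 − x² = 4 − (1.248)² = 4 − 1.557504 = 2.442496.
  √(4 − x²) = 1.562849.
  1/(2π) = 0.159155.
  ρ_sc(1.248) = 0.159155 · 1.562849 = 0.248735.

Rounded to 5 decimal places: ρ_sc(1.248) ≈ 0.24874.


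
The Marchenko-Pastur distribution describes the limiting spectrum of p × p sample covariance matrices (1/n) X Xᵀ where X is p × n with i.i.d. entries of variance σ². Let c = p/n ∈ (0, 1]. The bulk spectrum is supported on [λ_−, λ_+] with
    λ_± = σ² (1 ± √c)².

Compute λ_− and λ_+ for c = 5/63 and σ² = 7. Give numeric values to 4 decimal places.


c = 5/63 = 0.079365; √c = 0.281718.
λ_− = σ² (1 − √c)² = 7 · (1 − 0.281718)² = 7 · (0.718282)² = 3.611502.
λ_+ = σ² (1 + √c)² = 7 · (1 + 0.281718)² = 7 · (1.281718)² = 11.499609.

Rounded to 4 decimal places: λ_− ≈ 3.6115, λ_+ ≈ 11.4996.


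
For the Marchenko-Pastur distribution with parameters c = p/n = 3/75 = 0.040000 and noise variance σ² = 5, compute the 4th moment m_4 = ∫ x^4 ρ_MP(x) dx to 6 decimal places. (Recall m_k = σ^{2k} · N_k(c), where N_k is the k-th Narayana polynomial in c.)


E[X⁴] = σ⁸ (1 + 6c + 6c² + c³) (fourth MP moment). With σ² = 5 (so σ⁸ = 625) and c = 3/75 = 0.040000: E[X⁴] = 625 · (1 + 6·0.040000 + 6·(0.040000)² + (0.040000)³) = 625 · 1.249664.

So E[X^4] = 781.040000.


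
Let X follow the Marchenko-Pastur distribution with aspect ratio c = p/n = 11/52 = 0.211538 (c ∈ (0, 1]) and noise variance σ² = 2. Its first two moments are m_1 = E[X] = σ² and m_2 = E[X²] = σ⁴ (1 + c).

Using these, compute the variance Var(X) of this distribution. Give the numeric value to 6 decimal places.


m_1 = E[X] = σ² = 2, so m_1² = 4.
m_2 = E[X²] = σ⁴ (1 + c) = 4 · (1 + 0.211538) = 4 · 1.211538 = 4.846154.
(Note m_2 − m_1² simplifies to c · σ⁴ = 0.211538 · 4.)

Var(X) = m_2 − m_1² = 4.846154 − 4 = 0.846154.


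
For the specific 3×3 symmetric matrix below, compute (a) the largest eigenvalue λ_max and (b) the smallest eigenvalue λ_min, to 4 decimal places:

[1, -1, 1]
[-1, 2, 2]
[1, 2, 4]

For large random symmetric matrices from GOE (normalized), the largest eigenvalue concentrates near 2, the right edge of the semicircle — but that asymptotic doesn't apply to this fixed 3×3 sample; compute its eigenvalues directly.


Since M is real symmetric, all three eigenvalues are real; they are the roots of det(λI − M) = λ³ − (tr M) λ² + s λ − det M, where s is the sum of the principal 2×2 minors.
tr M = 1 + 2 + 4 = 7.
s = (1·2 − (-1)²) + (1·4 − 1²) + (2·4 − 2²) = 1 + 3 + 4 = 8.
det M (expand along row 1) = 1·4 − (-1)·(-6) + 1·(-4) = -6.
Characteristic polynomial: λ³ − 7λ² + 8λ + 6 = 0.
Substitute λ = y + (tr M)/3 = y + 2.333333 to remove the quadratic term: y³ + p·y + q = 0 with p = s − (tr M)²/3 = -8.333333 and q = −2(tr M)³/27 + (tr M)·s/3 − det M = -0.740741.
Three real roots ⇒ use the trigonometric (Viète) form: r = 2√(−p/3) = 3.333333, φ = arccos(3q/(p·r)) = arccos(0.080000) = 1.490711 rad.
y_k = r·cos(φ/3 − 2πk/3) for k = 0, 1, 2 gives y = 2.930210, -0.088973, -2.841236.
λ_k = y_k + 2.333333 gives λ = 5.2635, 2.2444, -0.5079 (check: the sum is 7.0000 = tr M).

Hence λ_max = 5.2635 and λ_min = -0.5079.


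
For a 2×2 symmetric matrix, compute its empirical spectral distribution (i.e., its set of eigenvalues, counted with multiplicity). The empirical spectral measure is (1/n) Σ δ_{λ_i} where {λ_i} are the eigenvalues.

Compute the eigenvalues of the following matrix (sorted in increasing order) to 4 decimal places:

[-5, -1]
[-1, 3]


Since M is real symmetric, both eigenvalues are real; they are the roots of det(λI − M) = λ² − (tr M) λ + det M.
tr M = -5 + 3 = -2.
det M = (-5)·3 − (-1)² = -15 − 1 = -16.
Characteristic polynomial: λ² + 2λ − 16 = 0.
Discriminant Δ = (tr M)² − 4·det M = 4 − (-64) = 68; √Δ = 8.246211.
λ = (tr M ± √Δ)/2 = (-2 ± 8.246211)/2, giving (tr M − √Δ)/2 = -5.1231 and (tr M + √Δ)/2 = 3.1231.

Eigenvalues sorted in increasing order: [-5.1231, 3.1231].


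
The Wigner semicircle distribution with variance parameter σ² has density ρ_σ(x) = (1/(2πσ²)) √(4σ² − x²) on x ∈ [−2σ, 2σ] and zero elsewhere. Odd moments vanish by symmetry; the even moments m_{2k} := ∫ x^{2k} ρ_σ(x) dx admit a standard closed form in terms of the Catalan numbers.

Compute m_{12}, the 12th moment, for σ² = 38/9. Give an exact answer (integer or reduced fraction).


By the scaled semicircle moment identity, m_{2k} = σ^{2k} · C_k with k = 6.
C_6 = (1/(k+1)) · C(2k, k) = (1/7) · C(12, 6) = (1/7) · 924 = 132.
σ^{2k} = (σ²)^k = (38/9)^6 = 3010936384/531441.

Therefore m_{12} = σ^{12} · C_6 = (3010936384/531441) · 132 = 132481200896/177147.


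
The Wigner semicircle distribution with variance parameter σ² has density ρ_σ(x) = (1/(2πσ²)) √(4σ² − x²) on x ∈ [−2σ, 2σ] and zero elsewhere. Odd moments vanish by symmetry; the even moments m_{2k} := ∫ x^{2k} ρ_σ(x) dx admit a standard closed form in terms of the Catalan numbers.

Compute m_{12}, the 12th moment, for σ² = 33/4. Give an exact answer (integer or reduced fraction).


By the scaled semicircle moment identity, m_{2k} = σ^{2k} · C_k with k = 6.
C_6 = (1/(k+1)) · C(2k, k) = (1/7) · C(12, 6) = (1/7) · 924 = 132.
σ^{2k} = (σ²)^k = (33/4)^6 = 1291467969/4096.

Therefore m_{12} = σ^{12} · C_6 = (1291467969/4096) · 132 = 42618442977/1024.


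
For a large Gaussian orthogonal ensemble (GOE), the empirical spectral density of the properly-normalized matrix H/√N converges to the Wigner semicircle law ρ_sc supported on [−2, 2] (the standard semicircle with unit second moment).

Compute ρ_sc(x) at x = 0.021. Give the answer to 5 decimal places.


ρ_sc(x) = (1/(2π)) √(4 − x²). With x = 0.021:
  4 − x² = 4 − (0.021)² = 4 − 0.000441 = 3.999559.
  √(4 − x²) = 1.999890.
  1/(2π) = 0.159155.
  ρ_sc(0.021) = 0.159155 · 1.999890 = 0.318292.

Rounded to 5 decimal places: ρ_sc(0.021) ≈ 0.31829.


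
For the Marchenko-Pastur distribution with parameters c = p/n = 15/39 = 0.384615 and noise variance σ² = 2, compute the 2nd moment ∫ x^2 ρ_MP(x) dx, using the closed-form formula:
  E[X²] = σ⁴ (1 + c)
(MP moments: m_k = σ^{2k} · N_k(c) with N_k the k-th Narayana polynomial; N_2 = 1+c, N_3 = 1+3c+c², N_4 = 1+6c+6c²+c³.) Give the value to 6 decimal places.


E[X²] = σ⁴ (1 + c) (second MP moment). With σ² = 2 (so σ⁴ = 4) and c = 15/39 = 0.384615: E[X²] = 4 · (1 + 0.384615) = 4 · 1.384615.

So E[X^2] = 5.538462.


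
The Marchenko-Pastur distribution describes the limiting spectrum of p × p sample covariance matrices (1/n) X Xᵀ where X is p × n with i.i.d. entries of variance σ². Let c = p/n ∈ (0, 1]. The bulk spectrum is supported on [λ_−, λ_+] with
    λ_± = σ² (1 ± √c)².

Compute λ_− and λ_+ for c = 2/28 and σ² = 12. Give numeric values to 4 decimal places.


c = 2/28 = 0.071429; √c = 0.267261.
λ_− = σ² (1 − √c)² = 12 · (1 − 0.267261)² = 12 · (0.732739)² = 6.442873.
λ_+ = σ² (1 + √c)² = 12 · (1 + 0.267261)² = 12 · (1.267261)² = 19.271413.

Rounded to 4 decimal places: λ_− ≈ 6.4429, λ_+ ≈ 19.2714.


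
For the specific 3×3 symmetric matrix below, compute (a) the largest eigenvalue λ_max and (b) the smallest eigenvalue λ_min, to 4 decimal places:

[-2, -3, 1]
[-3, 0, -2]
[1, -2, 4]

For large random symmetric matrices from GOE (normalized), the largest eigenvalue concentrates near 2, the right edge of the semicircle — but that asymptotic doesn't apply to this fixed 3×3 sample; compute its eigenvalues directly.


Since M is real symmetric, all three eigenvalues are real; they are the roots of det(λI − M) = λ³ − (tr M) λ² + s λ − det M, where s is the sum of the principal 2×2 minors.
tr M = -2 + 0 + 4 = 2.
s = ((-2)·0 − (-3)²) + ((-2)·4 − 1²) + (0·4 − (-2)²) = -9 + (-9) + (-4) = -22.
det M (expand along row 1) = (-2)·(-4) − (-3)·(-10) + 1·6 = -16.
Characteristic polynomial: λ³ − 2λ² − 22λ + 16 = 0.
Substitute λ = y + (tr M)/3 = y + 0.666667 to remove the quadratic term: y³ + p·y + q = 0 with p = s − (tr M)²/3 = -23.333333 and q = −2(tr M)³/27 + (tr M)·s/3 − det M = 0.740741.
Three real roots ⇒ use the trigonometric (Viète) form: r = 2√(−p/3) = 5.577734, φ = arccos(3q/(p·r)) = arccos(-0.017075) = 1.587872 rad.
y_k = r·cos(φ/3 − 2πk/3) for k = 0, 1, 2 gives y = 4.814507, 0.031747, -4.846254.
λ_k = y_k + 0.666667 gives λ = 5.4812, 0.6984, -4.1796 (check: the sum is 2.0000 = tr M).

Hence λ_max = 5.4812 and λ_min = -4.1796.


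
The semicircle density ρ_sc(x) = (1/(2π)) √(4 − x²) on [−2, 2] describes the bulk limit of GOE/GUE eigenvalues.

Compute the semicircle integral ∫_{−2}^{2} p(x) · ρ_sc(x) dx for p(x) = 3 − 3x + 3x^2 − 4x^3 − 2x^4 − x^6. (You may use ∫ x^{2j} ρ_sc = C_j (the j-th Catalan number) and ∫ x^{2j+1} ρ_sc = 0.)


Write p(x) = Σ a_i x^i, split into monomials and integrate each against ρ_sc separately.
Using ∫ x^{2j} ρ_sc = C_j = (1/(j+1)) C(2j, j) (Catalan numbers) and ∫ x^{2j+1} ρ_sc = 0 (odd monomials vanish by symmetry):
  i = 0 (even): a_0 · C_{0} = 3 · 1 = 3
  i = 1 (odd): ∫ x^1 ρ_sc = 0 (vanishes)
  i = 2 (even): a_2 · C_{1} = 3 · 1 = 3
  i = 3 (odd): ∫ x^3 ρ_sc = 0 (vanishes)
  i = 4 (even): a_4 · C_{2} = -2 · 2 = -4
  i = 6 (even): a_6 · C_{3} = -1 · 5 = -5

Summing the contributions: ∫_{−2}^{2} p(x) ρ_sc(x) dx = 3 + 3 + (-4) + (-5) = -3.


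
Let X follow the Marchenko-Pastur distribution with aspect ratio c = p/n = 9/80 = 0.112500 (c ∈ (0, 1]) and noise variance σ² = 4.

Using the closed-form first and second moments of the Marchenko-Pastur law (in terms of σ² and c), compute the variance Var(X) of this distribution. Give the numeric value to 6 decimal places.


Recall the MP moments m_1 = E[X] = σ² and m_2 = E[X²] = σ⁴ (1 + c).
m_1 = E[X] = σ² = 4, so m_1² = 16.
m_2 = E[X²] = σ⁴ (1 + c) = 16 · (1 + 0.112500) = 16 · 1.112500 = 17.800000.
(Note m_2 − m_1² simplifies to c · σ⁴ = 0.112500 · 16.)

Var(X) = m_2 − m_1² = 17.800000 − 16 = 1.800000.


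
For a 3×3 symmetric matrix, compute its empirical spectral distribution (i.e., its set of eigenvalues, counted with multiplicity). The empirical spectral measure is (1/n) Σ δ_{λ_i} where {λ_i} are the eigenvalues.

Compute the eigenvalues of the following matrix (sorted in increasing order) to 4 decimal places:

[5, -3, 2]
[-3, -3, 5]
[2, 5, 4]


Since M is real symmetric, all three eigenvalues are real; they are the roots of det(λI − M) = λ³ − (tr M) λ² + s λ − det M, where s is the sum of the principal 2×2 minors.
tr M = 5 + (-3) + 4 = 6.
s = (5·(-3) − (-3)²) + (5·4 − 2²) + ((-3)·4 − 5²) = -24 + 16 + (-37) = -45.
det M (expand along row 1) = 5·(-37) − (-3)·(-22) + 2·(-9) = -269.
Characteristic polynomial: λ³ − 6λ² − 45λ + 269 = 0.
Substitute λ = y + (tr M)/3 = y + 2.000000 to remove the quadratic term: y³ + p·y + q = 0 with p = s − (tr M)²/3 = -57.000000 and q = −2(tr M)³/27 + (tr M)·s/3 − det M = 163.000000.
Three real roots ⇒ use the trigonometric (Viète) form: r = 2√(−p/3) = 8.717798, φ = arccos(3q/(p·r)) = arccos(-0.984073) = 2.962877 rad.
y_k = r·cos(φ/3 − 2πk/3) for k = 0, 1, 2 gives y = 4.800660, 3.901674, -8.702333.
λ_k = y_k + 2.000000 gives λ = 6.8007, 5.9017, -6.7023 (check: the sum is 6.0000 = tr M).

Eigenvalues sorted in increasing order: [-6.7023, 5.9017, 6.8007].


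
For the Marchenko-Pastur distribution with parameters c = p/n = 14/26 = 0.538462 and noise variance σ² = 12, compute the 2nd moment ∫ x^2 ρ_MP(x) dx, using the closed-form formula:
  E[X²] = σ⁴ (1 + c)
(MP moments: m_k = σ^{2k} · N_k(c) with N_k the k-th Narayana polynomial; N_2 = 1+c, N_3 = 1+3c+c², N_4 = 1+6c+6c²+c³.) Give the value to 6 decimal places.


E[X²] = σ⁴ (1 + c) (second MP moment). With σ² = 12 (so σ⁴ = 144) and c = 14/26 = 0.538462: E[X²] = 144 · (1 + 0.538462) = 144 · 1.538462.

So E[X^2] = 221.538462.


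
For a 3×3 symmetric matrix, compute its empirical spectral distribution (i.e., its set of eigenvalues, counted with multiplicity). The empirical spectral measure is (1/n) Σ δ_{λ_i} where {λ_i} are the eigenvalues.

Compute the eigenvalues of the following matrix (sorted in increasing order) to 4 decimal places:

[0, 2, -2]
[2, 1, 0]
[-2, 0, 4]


Since M is real symmetric, all three eigenvalues are real; they are the roots of det(λI − M) = λ³ − (tr M) λ² + s λ − det M, where s is the sum of the principal 2×2 minors.
tr M = 0 + 1 + 4 = 5.
s = (0·1 − 2²) + (0·4 − (-2)²) + (1·4 − 0²) = -4 + (-4) + 4 = -4.
det M (expand along row 1) = 0·4 − 2·8 + (-2)·2 = -20.
Characteristic polynomial: λ³ − 5λ² − 4λ + 20 = 0.
Substitute λ = y + (tr M)/3 = y + 1.666667 to remove the quadratic term: y³ + p·y + q = 0 with p = s − (tr M)²/3 = -12.333333 and q = −2(tr M)³/27 + (tr M)·s/3 − det M = 4.074074.
Three real roots ⇒ use the trigonometric (Viète) form: r = 2√(−p/3) = 4.055175, φ = arccos(3q/(p·r)) = arccos(-0.244377) = 1.817673 rad.
y_k = r·cos(φ/3 − 2πk/3) for k = 0, 1, 2 gives y = 3.333333, 0.333333, -3.666667.
λ_k = y_k + 1.666667 gives λ = 5.0000, 2.0000, -2.0000 (check: the sum is 5.0000 = tr M).

Eigenvalues sorted in increasing order: [-2.0000, 2.0000, 5.0000].


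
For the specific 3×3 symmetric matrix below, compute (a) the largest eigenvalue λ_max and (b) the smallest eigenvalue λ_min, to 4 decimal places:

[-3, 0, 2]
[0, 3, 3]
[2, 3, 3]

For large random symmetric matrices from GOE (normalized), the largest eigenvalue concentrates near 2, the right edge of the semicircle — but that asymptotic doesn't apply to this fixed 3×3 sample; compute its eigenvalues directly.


Since M is real symmetric, all three eigenvalues are real; they are the roots of det(λI − M) = λ³ − (tr M) λ² + s λ − det M, where s is the sum of the principal 2×2 minors.
tr M = -3 + 3 + 3 = 3.
s = ((-3)·3 − 0²) + ((-3)·3 − 2²) + (3·3 − 3²) = -9 + (-13) + 0 = -22.
det M (expand along row 1) = (-3)·0 − 0·(-6) + 2·(-6) = -12.
Characteristic polynomial: λ³ − 3λ² − 22λ + 12 = 0.
Substitute λ = y + (tr M)/3 = y + 1.000000 to remove the quadratic term: y³ + p·y + q = 0 with p = s − (tr M)²/3 = -25.000000 and q = −2(tr M)³/27 + (tr M)·s/3 − det M = -12.000000.
Three real roots ⇒ use the trigonometric (Viète) form: r = 2√(−p/3) = 5.773503, φ = arccos(3q/(p·r)) = arccos(0.249415) = 1.318720 rad.
y_k = r·cos(φ/3 − 2πk/3) for k = 0, 1, 2 gives y = 5.224635, -0.484551, -4.740084.
λ_k = y_k + 1.000000 gives λ = 6.2246, 0.5154, -3.7401 (check: the sum is 3.0000 = tr M).

Hence λ_max = 6.2246 and λ_min = -3.7401.


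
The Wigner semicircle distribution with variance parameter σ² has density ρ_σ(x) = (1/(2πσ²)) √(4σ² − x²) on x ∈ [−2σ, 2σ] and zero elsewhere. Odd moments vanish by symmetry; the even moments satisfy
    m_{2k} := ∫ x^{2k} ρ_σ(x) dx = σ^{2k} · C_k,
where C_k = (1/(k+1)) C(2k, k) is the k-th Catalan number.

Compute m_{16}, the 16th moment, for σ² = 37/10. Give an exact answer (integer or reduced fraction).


By the scaled semicircle moment identity, m_{2k} = σ^{2k} · C_k with k = 8.
C_8 = (1/(k+1)) · C(2k, k) = (1/9) · C(16, 8) = (1/9) · 12870 = 1430.
σ^{2k} = (σ²)^k = (37/10)^8 = 3512479453921/100000000.

Therefore m_{16} = σ^{16} · C_8 = (3512479453921/100000000) · 1430 = 502284561910703/10000000.


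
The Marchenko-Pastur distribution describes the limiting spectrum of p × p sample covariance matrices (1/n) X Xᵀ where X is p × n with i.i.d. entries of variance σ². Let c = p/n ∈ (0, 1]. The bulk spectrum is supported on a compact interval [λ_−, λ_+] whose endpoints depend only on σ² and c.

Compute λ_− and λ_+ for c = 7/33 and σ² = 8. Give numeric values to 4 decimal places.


c = 7/33 = 0.212121; √c = 0.460566.
λ_− = σ² (1 − √c)² = 8 · (1 − 0.460566)² = 8 · (0.539434)² = 2.327911.
λ_+ = σ² (1 + √c)² = 8 · (1 + 0.460566)² = 8 · (1.460566)² = 17.066029.

Rounded to 4 decimal places: λ_− ≈ 2.3279, λ_+ ≈ 17.0660.


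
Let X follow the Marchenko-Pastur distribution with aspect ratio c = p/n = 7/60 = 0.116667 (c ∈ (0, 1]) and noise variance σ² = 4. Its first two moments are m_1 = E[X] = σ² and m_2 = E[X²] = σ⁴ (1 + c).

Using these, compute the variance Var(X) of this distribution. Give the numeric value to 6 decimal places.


m_1 = E[X] = σ² = 4, so m_1² = 16.
m_2 = E[X²] = σ⁴ (1 + c) = 16 · (1 + 0.116667) = 16 · 1.116667 = 17.866667.
(Note m_2 − m_1² simplifies to c · σ⁴ = 0.116667 · 16.)

Var(X) = m_2 − m_1² = 17.866667 − 16 = 1.866667.


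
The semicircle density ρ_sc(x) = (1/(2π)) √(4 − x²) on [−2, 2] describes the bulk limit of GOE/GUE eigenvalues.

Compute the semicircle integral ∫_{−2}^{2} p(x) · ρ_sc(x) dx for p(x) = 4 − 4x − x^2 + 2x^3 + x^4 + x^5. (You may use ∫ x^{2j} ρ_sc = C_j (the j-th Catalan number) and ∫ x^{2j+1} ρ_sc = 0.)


Write p(x) = Σ a_i x^i, split into monomials and integrate each against ρ_sc separately.
Using ∫ x^{2j} ρ_sc = C_j = (1/(j+1)) C(2j, j) (Catalan numbers) and ∫ x^{2j+1} ρ_sc = 0 (odd monomials vanish by symmetry):
  i = 0 (even): a_0 · C_{0} = 4 · 1 = 4
  i = 1 (odd): ∫ x^1 ρ_sc = 0 (vanishes)
  i = 2 (even): a_2 · C_{1} = -1 · 1 = -1
  i = 3 (odd): ∫ x^3 ρ_sc = 0 (vanishes)
  i = 4 (even): a_4 · C_{2} = 1 · 2 = 2
  i = 5 (odd): ∫ x^5 ρ_sc = 0 (vanishes)

Summing the contributions: ∫_{−2}^{2} p(x) ρ_sc(x) dx = 4 + (-1) + 2 = 5.


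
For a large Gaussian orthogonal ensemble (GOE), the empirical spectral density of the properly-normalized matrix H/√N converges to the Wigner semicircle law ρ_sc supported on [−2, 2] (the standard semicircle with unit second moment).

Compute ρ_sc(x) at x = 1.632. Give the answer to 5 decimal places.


ρ_sc(x) = (1/(2π)) √(4 − x²). With x = 1.632:
  4 − x² = 4 − (1.632)² = 4 − 2.663424 = 1.336576.
  √(4 − x²) = 1.156104.
  1/(2π) = 0.159155.
  ρ_sc(1.632) = 0.159155 · 1.156104 = 0.184000.

Rounded to 5 decimal places: ρ_sc(1.632) ≈ 0.18400.


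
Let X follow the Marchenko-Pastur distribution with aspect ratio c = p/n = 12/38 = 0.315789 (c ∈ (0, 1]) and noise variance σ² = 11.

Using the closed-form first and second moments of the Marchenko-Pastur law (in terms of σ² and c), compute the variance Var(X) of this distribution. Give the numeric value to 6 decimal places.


Recall the MP moments m_1 = E[X] = σ² and m_2 = E[X²] = σ⁴ (1 + c).
m_1 = E[X] = σ² = 11, so m_1² = 121.
m_2 = E[X²] = σ⁴ (1 + c) = 121 · (1 + 0.315789) = 121 · 1.315789 = 159.210526.
(Note m_2 − m_1² simplifies to c · σ⁴ = 0.315789 · 121.)

Var(X) = m_2 − m_1² = 159.210526 − 121 = 38.210526.


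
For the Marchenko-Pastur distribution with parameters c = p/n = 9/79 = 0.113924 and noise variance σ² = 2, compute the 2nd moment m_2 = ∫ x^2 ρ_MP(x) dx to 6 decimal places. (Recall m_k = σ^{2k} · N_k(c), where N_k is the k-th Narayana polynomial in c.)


E[X²] = σ⁴ (1 + c) (second MP moment). With σ² = 2 (so σ⁴ = 4) and c = 9/79 = 0.113924: E[X²] = 4 · (1 + 0.113924) = 4 · 1.113924.

So E[X^2] = 4.455696.


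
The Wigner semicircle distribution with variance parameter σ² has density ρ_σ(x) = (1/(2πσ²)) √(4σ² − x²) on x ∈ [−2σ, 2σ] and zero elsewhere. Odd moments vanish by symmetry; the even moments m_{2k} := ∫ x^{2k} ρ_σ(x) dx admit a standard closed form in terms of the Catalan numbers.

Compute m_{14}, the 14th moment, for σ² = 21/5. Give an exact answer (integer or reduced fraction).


By the scaled semicircle moment identity, m_{2k} = σ^{2k} · C_k with k = 7.
C_7 = (1/(k+1)) · C(2k, k) = (1/8) · C(14, 7) = (1/8) · 3432 = 429.
σ^{2k} = (σ²)^k = (21/5)^7 = 1801088541/78125.

Therefore m_{14} = σ^{14} · C_7 = (1801088541/78125) · 429 = 772666984089/78125.


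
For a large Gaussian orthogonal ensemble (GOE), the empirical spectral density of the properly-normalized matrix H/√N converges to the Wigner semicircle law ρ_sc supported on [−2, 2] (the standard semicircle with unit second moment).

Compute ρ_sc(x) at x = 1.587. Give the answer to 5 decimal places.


ρ_sc(x) = (1/(2π)) √(4 − x²). With x = 1.587:
  4 − x² = 4 − (1.587)² = 4 − 2.518569 = 1.481431.
  √(4 − x²) = 1.217141.
  1/(2π) = 0.159155.
  ρ_sc(1.587) = 0.159155 · 1.217141 = 0.193714.

Rounded to 5 decimal places: ρ_sc(1.587) ≈ 0.19371.


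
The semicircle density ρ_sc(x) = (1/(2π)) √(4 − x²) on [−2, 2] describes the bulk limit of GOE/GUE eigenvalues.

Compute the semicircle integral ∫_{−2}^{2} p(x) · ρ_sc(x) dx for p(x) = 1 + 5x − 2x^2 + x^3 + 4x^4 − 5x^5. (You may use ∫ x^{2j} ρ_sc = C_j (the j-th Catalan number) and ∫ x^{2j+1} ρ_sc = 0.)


Write p(x) = Σ a_i x^i, split into monomials and integrate each against ρ_sc separately.
Using ∫ x^{2j} ρ_sc = C_j = (1/(j+1)) C(2j, j) (Catalan numbers) and ∫ x^{2j+1} ρ_sc = 0 (odd monomials vanish by symmetry):
  i = 0 (even): a_0 · C_{0} = 1 · 1 = 1
  i = 1 (odd): ∫ x^1 ρ_sc = 0 (vanishes)
  i = 2 (even): a_2 · C_{1} = -2 · 1 = -2
  i = 3 (odd): ∫ x^3 ρ_sc = 0 (vanishes)
  i = 4 (even): a_4 · C_{2} = 4 · 2 = 8
  i = 5 (odd): ∫ x^5 ρ_sc = 0 (vanishes)

Summing the contributions: ∫_{−2}^{2} p(x) ρ_sc(x) dx = 1 + (-2) + 8 = 7.


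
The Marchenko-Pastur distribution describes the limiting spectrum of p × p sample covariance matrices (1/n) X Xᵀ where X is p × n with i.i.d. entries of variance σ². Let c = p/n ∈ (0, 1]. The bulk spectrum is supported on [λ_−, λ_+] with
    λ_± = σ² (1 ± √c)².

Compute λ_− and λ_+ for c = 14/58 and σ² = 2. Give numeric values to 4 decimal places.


c = 14/58 = 0.241379; √c = 0.491304.
λ_− = σ² (1 − √c)² = 2 · (1 − 0.491304)² = 2 · (0.508696)² = 0.517544.
λ_+ = σ² (1 + √c)² = 2 · (1 + 0.491304)² = 2 · (1.491304)² = 4.447973.

Rounded to 4 decimal places: λ_− ≈ 0.5175, λ_+ ≈ 4.4480.


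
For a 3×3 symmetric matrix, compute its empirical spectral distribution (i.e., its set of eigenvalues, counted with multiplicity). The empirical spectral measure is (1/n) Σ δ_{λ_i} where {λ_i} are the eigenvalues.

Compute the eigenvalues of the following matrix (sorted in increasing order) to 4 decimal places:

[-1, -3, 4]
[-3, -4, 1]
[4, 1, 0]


Since M is real symmetric, all three eigenvalues are real; they are the roots of det(λI − M) = λ³ − (tr M) λ² + s λ − det M, where s is the sum of the principal 2×2 minors.
tr M = -1 + (-4) + 0 = -5.
s = ((-1)·(-4) − (-3)²) + ((-1)·0 − 4²) + ((-4)·0 − 1²) = -5 + (-16) + (-1) = -22.
det M (expand along row 1) = (-1)·(-1) − (-3)·(-4) + 4·13 = 41.
Characteristic polynomial: λ³ + 5λ² − 22λ − 41 = 0.
Substitute λ = y + (tr M)/3 = y − 1.666667 to remove the quadratic term: y³ + p·y + q = 0 with p = s − (tr M)²/3 = -30.333333 and q = −2(tr M)³/27 + (tr M)·s/3 − det M = 4.925926.
Three real roots ⇒ use the trigonometric (Viète) form: r = 2√(−p/3) = 6.359595, φ = arccos(3q/(p·r)) = arccos(-0.076605) = 1.647477 rad.
y_k = r·cos(φ/3 − 2πk/3) for k = 0, 1, 2 gives y = 5.424504, 0.162535, -5.587039.
λ_k = y_k − 1.666667 gives λ = 3.7578, -1.5041, -7.2537 (check: the sum is -5.0000 = tr M).

Eigenvalues sorted in increasing order: [-7.2537, -1.5041, 3.7578].


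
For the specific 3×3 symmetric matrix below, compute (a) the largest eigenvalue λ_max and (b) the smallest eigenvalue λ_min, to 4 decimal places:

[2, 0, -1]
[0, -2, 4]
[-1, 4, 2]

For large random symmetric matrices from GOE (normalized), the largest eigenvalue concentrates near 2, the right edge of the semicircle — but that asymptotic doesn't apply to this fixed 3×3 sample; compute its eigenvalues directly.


Since M is real symmetric, all three eigenvalues are real; they are the roots of det(λI − M) = λ³ − (tr M) λ² + s λ − det M, where s is the sum of the principal 2×2 minors.
tr M = 2 + (-2) + 2 = 2.
s = (2·(-2) − 0²) + (2·2 − (-1)²) + ((-2)·2 − 4²) = -4 + 3 + (-20) = -21.
det M (expand along row 1) = 2·(-20) − 0·4 + (-1)·(-2) = -38.
Characteristic polynomial: λ³ − 2λ² − 21λ + 38 = 0.
Substitute λ = y + (tr M)/3 = y + 0.666667 to remove the quadratic term: y³ + p·y + q = 0 with p = s − (tr M)²/3 = -22.333333 and q = −2(tr M)³/27 + (tr M)·s/3 − det M = 23.407407.
Three real roots ⇒ use the trigonometric (Viète) form: r = 2√(−p/3) = 5.456902, φ = arccos(3q/(p·r)) = arccos(-0.576202) = 2.184871 rad.
y_k = r·cos(φ/3 − 2πk/3) for k = 0, 1, 2 gives y = 4.072560, 1.109197, -5.181757.
λ_k = y_k + 0.666667 gives λ = 4.7392, 1.7759, -4.5151 (check: the sum is 2.0000 = tr M).

Hence λ_max = 4.7392 and λ_min = -4.5151.


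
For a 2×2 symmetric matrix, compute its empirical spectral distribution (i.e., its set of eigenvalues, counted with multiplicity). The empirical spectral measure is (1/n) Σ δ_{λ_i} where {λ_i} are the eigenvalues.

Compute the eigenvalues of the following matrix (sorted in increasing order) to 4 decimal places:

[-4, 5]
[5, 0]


Since M is real symmetric, both eigenvalues are real; they are the roots of det(λI − M) = λ² − (tr M) λ + det M.
tr M = -4 + 0 = -4.
det M = (-4)·0 − 5² = 0 − 25 = -25.
Characteristic polynomial: λ² + 4λ − 25 = 0.
Discriminant Δ = (tr M)² − 4·det M = 16 − (-100) = 116; √Δ = 10.770330.
λ = (tr M ± √Δ)/2 = (-4 ± 10.770330)/2, giving (tr M − √Δ)/2 = -7.3852 and (tr M + √Δ)/2 = 3.3852.

Eigenvalues sorted in increasing order: [-7.3852, 3.3852].


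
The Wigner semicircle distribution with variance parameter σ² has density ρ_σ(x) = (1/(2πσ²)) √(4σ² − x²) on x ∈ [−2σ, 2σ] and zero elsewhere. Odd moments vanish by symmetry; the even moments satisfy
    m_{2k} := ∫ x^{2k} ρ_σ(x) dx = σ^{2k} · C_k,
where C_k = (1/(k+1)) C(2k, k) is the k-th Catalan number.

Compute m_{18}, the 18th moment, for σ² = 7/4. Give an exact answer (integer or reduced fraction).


By the scaled semicircle moment identity, m_{2k} = σ^{2k} · C_k with k = 9.
C_9 = (1/(k+1)) · C(2k, k) = (1/10) · C(18, 9) = (1/10) · 48620 = 4862.
σ^{2k} = (σ²)^k = (7/4)^9 = 40353607/262144.

Therefore m_{18} = σ^{18} · C_9 = (40353607/262144) · 4862 = 98099618617/131072.


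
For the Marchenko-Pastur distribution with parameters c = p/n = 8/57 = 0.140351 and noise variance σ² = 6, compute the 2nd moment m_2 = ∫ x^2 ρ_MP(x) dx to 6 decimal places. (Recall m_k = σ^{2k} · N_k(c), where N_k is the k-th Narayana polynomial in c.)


E[X²] = σ⁴ (1 + c) (second MP moment). With σ² = 6 (so σ⁴ = 36) and c = 8/57 = 0.140351: E[X²] = 36 · (1 + 0.140351) = 36 · 1.140351.

So E[X^2] = 41.052632.


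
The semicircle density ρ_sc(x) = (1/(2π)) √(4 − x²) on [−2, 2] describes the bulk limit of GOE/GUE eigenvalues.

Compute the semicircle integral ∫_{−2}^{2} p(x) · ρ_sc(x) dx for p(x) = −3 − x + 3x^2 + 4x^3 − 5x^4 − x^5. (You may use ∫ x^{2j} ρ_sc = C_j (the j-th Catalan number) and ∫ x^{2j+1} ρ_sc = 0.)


Write p(x) = Σ a_i x^i, split into monomials and integrate each against ρ_sc separately.
Using ∫ x^{2j} ρ_sc = C_j = (1/(j+1)) C(2j, j) (Catalan numbers) and ∫ x^{2j+1} ρ_sc = 0 (odd monomials vanish by symmetry):
  i = 0 (even): a_0 · C_{0} = -3 · 1 = -3
  i = 1 (odd): ∫ x^1 ρ_sc = 0 (vanishes)
  i = 2 (even): a_2 · C_{1} = 3 · 1 = 3
  i = 3 (odd): ∫ x^3 ρ_sc = 0 (vanishes)
  i = 4 (even): a_4 · C_{2} = -5 · 2 = -10
  i = 5 (odd): ∫ x^5 ρ_sc = 0 (vanishes)

Summing the contributions: ∫_{−2}^{2} p(x) ρ_sc(x) dx = (-3) + 3 + (-10) = -10.


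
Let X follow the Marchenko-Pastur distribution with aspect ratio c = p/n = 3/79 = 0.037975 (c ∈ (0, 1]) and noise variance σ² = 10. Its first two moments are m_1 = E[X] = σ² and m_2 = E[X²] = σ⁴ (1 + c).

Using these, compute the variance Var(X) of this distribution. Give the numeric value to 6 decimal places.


m_1 = E[X] = σ² = 10, so m_1² = 100.
m_2 = E[X²] = σ⁴ (1 + c) = 100 · (1 + 0.037975) = 100 · 1.037975 = 103.797468.
(Note m_2 − m_1² simplifies to c · σ⁴ = 0.037975 · 100.)

Var(X) = m_2 − m_1² = 103.797468 − 100 = 3.797468.


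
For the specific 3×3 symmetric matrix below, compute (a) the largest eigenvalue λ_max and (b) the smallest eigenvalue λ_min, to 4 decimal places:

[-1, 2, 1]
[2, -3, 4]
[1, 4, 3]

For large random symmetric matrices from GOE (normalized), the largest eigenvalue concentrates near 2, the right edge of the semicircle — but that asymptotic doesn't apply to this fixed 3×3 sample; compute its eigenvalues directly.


Since M is real symmetric, all three eigenvalues are real; they are the roots of det(λI − M) = λ³ − (tr M) λ² + s λ − det M, where s is the sum of the principal 2×2 minors.
tr M = -1 + (-3) + 3 = -1.
s = ((-1)·(-3) − 2²) + ((-1)·3 − 1²) + ((-3)·3 − 4²) = -1 + (-4) + (-25) = -30.
det M (expand along row 1) = (-1)·(-25) − 2·2 + 1·11 = 32.
Characteristic polynomial: λ³ + λ² − 30λ − 32 = 0.
Substitute λ = y + (tr M)/3 = y − 0.333333 to remove the quadratic term: y³ + p·y + q = 0 with p = s − (tr M)²/3 = -30.333333 and q = −2(tr M)³/27 + (tr M)·s/3 − det M = -21.925926.
Three real roots ⇒ use the trigonometric (Viète) form: r = 2√(−p/3) = 6.359595, φ = arccos(3q/(p·r)) = arccos(0.340981) = 1.222837 rad.
y_k = r·cos(φ/3 − 2πk/3) for k = 0, 1, 2 gives y = 5.838553, -0.735975, -5.102578.
λ_k = y_k − 0.333333 gives λ = 5.5052, -1.0693, -5.4359 (check: the sum is -1.0000 = tr M).

Hence λ_max = 5.5052 and λ_min = -5.4359.


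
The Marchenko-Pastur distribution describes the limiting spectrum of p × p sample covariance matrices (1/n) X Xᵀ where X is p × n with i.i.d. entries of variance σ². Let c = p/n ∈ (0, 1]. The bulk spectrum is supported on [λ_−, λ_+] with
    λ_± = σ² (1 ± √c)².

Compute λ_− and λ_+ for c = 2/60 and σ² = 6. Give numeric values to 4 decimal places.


c = 2/60 = 0.033333; √c = 0.182574.
λ_− = σ² (1 − √c)² = 6 · (1 − 0.182574)² = 6 · (0.817426)² = 4.009110.
λ_+ = σ² (1 + √c)² = 6 · (1 + 0.182574)² = 6 · (1.182574)² = 8.390890.

Rounded to 4 decimal places: λ_− ≈ 4.0091, λ_+ ≈ 8.3909.


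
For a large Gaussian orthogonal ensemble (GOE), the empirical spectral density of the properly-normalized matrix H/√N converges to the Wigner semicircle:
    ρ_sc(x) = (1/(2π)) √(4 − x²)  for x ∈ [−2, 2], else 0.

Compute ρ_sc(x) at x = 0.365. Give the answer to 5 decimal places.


ρ_sc(x) = (1/(2π)) √(4 − x²). With x = 0.365:
  4 − x² = 4 − (0.365)² = 4 − 0.133225 = 3.866775.
  √(4 − x²) = 1.966412.
  1/(2π) = 0.159155.
  ρ_sc(0.365) = 0.159155 · 1.966412 = 0.312964.

Rounded to 5 decimal places: ρ_sc(0.365) ≈ 0.31296.
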